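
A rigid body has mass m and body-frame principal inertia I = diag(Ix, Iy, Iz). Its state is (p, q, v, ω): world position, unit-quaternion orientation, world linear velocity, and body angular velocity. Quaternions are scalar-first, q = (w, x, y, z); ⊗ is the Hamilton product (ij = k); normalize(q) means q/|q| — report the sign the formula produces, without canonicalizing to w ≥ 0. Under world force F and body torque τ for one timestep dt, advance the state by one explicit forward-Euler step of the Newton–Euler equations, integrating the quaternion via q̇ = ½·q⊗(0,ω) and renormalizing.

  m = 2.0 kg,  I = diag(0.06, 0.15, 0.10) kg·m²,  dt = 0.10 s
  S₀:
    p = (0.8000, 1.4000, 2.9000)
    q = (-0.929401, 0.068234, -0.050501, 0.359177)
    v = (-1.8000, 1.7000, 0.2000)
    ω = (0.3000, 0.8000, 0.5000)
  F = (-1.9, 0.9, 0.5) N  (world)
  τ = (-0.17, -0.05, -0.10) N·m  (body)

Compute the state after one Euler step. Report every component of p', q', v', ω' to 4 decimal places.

a = F/m = (-0.9500, 0.4500, 0.2500)
new position p' = (0.6200, 1.5700, 2.9200)
v' = v + a·dt = (-1.8950, 1.7450, 0.2250)
angular accel α = (-2.5000, -0.2933, -1.2160)
new body rate ω' = (0.0500, 0.7707, 0.3784)
2q̇ = q⊗(0,ω) = (-0.1596579, -0.5914124, -0.6698847, -0.3949630)
q' = normalize(q + ½dt·q⊗(0,ω)) = (-0.9362, 0.0386, -0.0839, 0.3390)

p' = (0.6200, 1.5700, 2.9200)
q' = (-0.9362, 0.0386, -0.0839, 0.3390)
v' = (-1.8950, 1.7450, 0.2250)
ω' = (0.0500, 0.7707, 0.3784)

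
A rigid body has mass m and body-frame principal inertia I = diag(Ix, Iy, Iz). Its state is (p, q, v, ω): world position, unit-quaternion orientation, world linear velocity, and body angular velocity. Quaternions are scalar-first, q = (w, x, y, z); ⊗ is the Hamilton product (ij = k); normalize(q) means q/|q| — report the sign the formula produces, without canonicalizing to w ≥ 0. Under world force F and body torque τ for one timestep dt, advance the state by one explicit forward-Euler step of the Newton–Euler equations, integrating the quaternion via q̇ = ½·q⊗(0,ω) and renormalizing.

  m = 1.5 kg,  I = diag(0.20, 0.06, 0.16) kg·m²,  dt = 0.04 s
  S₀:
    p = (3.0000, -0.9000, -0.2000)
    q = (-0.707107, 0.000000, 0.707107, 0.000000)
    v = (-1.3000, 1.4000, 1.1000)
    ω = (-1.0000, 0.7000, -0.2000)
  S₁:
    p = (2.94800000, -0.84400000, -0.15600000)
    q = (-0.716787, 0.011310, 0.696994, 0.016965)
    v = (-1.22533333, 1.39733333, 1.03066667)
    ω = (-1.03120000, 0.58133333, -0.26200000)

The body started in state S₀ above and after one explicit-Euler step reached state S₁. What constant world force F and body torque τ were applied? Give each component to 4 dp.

Δv = v₁−v₀ = (0.07466667, -0.00266667, -0.06933333)
m·(v₁−v₀)/dt = (2.8000, -0.1000, -2.6000)
ω₁ − ω₀ = (-0.03120000, -0.11866667, -0.06200000)
ω₀×(Iω₀) = (-0.0140, 0.0080, 0.0980)
I·α + gyro = (-0.1700, -0.1700, -0.1500)

F = (2.8000, -0.1000, -2.6000)
τ = (-0.1700, -0.1700, -0.1500)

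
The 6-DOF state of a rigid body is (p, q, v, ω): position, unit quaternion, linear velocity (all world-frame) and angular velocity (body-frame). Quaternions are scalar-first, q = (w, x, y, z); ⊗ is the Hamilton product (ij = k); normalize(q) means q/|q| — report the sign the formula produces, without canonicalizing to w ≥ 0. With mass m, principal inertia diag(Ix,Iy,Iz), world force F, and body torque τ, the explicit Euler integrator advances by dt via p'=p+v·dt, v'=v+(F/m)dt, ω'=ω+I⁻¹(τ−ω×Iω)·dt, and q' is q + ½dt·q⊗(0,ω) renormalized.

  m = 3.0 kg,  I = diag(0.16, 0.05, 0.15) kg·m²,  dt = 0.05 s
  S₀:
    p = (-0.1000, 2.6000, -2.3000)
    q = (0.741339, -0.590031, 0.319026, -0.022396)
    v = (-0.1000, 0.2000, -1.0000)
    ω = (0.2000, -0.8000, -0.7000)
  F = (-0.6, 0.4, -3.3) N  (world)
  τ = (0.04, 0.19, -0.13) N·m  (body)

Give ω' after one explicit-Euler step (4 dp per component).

precession coupling ω×(Iω) = (0.0560, -0.0014, 0.0176)
α = I⁻¹(τ − ω×Iω) = (-0.1000, 3.8280, -0.9840)
new body rate ω' = (0.1950, -0.6086, -0.7492)

ω' = (0.1950, -0.6086, -0.7492)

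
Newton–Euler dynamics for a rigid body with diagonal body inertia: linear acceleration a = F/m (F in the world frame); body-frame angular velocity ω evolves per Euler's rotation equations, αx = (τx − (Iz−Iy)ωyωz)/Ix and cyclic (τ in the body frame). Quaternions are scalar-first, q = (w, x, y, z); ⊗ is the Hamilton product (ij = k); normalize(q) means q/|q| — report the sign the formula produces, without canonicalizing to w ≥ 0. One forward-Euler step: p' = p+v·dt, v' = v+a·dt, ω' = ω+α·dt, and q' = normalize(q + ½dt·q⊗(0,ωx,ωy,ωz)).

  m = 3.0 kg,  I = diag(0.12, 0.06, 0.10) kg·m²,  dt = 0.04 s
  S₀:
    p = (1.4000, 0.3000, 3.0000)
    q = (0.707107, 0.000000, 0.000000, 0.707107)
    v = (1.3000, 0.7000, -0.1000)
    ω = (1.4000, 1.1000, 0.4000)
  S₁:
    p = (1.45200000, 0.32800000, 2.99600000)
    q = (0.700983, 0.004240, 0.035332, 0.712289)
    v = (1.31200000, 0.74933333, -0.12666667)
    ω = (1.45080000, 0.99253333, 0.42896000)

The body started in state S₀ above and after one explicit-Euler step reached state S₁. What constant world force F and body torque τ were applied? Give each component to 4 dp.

F = (0.9000, 3.7000, -2.0000)
τ = (0.1700, -0.1500, -0.0200)

Δω = ω₁−ω₀ = (0.05080000, -0.10746667, 0.02896000)
ω₀×(Iω₀) = (0.0176, 0.0112, -0.0924)
applied torque τ = (0.1700, -0.1500, -0.0200)
velocity change Δv = (0.01200000, 0.04933333, -0.02666667)
m·(v₁−v₀)/dt = (0.9000, 3.7000, -2.0000)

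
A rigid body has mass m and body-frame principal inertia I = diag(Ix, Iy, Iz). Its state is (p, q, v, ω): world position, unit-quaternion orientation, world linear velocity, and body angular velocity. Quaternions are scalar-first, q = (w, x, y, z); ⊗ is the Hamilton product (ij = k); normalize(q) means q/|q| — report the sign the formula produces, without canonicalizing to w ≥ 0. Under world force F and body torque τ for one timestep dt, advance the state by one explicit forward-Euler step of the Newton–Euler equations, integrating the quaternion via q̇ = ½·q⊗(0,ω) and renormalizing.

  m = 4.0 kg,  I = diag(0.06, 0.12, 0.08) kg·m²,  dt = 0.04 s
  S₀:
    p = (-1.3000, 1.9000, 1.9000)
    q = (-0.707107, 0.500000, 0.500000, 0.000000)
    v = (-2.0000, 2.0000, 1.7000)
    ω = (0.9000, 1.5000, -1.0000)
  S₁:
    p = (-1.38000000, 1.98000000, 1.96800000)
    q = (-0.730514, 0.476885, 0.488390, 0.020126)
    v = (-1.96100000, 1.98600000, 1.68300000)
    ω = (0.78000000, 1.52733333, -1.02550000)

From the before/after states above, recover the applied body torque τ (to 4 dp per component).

τ = (-0.1200, 0.1000, 0.0300)

ω₁ − ω₀ = (-0.12000000, 0.02733333, -0.02550000)
precession coupling = (0.0600, 0.0180, 0.0810)
applied torque τ = (-0.1200, 0.1000, 0.0300)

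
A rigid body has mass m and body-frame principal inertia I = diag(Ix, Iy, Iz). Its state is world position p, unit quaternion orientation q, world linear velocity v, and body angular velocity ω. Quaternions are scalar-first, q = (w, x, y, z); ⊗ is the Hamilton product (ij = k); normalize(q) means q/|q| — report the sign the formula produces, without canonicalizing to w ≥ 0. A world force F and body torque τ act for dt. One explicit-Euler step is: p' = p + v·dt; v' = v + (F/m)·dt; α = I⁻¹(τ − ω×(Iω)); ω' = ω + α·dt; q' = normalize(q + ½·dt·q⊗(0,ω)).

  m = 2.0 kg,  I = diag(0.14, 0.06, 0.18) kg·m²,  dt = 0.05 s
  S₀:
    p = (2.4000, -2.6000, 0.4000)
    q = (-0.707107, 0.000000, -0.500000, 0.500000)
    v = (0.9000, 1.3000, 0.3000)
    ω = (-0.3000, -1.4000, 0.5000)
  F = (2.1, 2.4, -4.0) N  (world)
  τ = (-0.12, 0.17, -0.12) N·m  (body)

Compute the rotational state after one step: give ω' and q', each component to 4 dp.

ω×(Iω) gyroscopic = (-0.0840, 0.0060, -0.0336)
α = I⁻¹(τ − ω×Iω) = (-0.2571, 2.7333, -0.4800)
ω' = ω + α·dt = (-0.3129, -1.2633, 0.4760)
q⊗(0,ω) = (-0.9500000, 0.6621321, 0.8399498, -0.5035535)
q' = normalize(q + ½dt·q⊗(0,ω)) = (-0.7303, 0.0165, -0.4787, 0.4871)

ω' = (-0.3129, -1.2633, 0.4760)
q' = (-0.7303, 0.0165, -0.4787, 0.4871)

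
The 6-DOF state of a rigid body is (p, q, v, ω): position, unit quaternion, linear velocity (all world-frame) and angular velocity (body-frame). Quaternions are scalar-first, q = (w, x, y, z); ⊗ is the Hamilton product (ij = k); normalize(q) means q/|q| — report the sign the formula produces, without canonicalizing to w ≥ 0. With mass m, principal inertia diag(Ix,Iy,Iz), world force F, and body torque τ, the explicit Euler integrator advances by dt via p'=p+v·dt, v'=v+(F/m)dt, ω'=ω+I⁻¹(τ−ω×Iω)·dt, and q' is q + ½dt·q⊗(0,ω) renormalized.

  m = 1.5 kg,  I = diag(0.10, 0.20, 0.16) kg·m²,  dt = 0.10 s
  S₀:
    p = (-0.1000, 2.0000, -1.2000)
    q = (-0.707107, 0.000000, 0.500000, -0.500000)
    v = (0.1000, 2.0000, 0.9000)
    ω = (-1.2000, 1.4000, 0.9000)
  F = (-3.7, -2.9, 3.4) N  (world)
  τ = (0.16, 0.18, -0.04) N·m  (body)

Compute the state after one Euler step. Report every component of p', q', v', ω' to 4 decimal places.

a = F/m = (-2.4667, -1.9333, 2.2667)
p + v·dt = (-0.0900, 2.2000, -1.1100)
v' = v + a·dt = (-0.1467, 1.8067, 1.1267)
(τ − ω×Iω)/I = (2.1040, 0.5760, 0.8000)
ω + α·dt = (-0.9896, 1.4576, 0.9800)
Hamilton product q⊗(0,ω) = (-0.2500000, 1.9985284, -0.3899498, -0.0363963)
q + ½dt·q⊗(0,ω), renormalized = (-0.7158, 0.0994, 0.4780, -0.4992)

p' = (-0.0900, 2.2000, -1.1100)
q' = (-0.7158, 0.0994, 0.4780, -0.4992)
v' = (-0.1467, 1.8067, 1.1267)
ω' = (-0.9896, 1.4576, 0.9800)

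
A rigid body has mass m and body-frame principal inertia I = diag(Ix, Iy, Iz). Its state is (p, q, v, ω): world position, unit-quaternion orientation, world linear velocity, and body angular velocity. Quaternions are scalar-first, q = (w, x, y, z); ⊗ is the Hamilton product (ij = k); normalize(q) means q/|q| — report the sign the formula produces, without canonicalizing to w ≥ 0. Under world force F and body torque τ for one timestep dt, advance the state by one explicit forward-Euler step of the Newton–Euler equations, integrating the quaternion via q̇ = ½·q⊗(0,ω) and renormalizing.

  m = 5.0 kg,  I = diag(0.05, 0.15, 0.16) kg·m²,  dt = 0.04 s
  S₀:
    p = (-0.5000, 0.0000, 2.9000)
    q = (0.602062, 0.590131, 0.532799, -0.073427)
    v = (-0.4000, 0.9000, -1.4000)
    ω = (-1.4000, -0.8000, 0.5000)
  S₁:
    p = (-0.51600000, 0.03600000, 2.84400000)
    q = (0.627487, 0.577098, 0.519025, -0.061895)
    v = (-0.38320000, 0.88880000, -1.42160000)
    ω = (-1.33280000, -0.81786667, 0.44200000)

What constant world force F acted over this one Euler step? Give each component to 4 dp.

F = (2.1000, -1.4000, -2.7000)

Δv = v₁−v₀ = (0.01680000, -0.01120000, -0.02160000)
F = m·Δv/dt = (2.1000, -1.4000, -2.7000)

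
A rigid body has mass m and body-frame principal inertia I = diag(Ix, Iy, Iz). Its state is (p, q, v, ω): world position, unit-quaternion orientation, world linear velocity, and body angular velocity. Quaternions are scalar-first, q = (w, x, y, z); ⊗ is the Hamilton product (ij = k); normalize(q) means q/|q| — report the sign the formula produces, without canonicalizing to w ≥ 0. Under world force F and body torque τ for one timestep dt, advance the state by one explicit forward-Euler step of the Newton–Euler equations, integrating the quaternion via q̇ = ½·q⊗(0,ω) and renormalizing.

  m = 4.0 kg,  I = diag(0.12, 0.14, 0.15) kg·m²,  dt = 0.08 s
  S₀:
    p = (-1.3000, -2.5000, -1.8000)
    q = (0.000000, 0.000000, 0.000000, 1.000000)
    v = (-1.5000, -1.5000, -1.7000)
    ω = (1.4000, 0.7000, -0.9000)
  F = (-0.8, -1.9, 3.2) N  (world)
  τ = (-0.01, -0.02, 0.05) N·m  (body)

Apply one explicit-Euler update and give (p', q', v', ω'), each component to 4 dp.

angular accel α = (-0.0308, -0.4129, 0.2027)
ω + α·dt = (1.3975, 0.6670, -0.8838)
q⊗(0,ω) = (0.9000000, -0.7000000, 1.4000000, 0.0000000)
q + ½dt·q⊗(0,ω), renormalized = (0.0359, -0.0279, 0.0559, 0.9974)
a = F/m = (-0.2000, -0.4750, 0.8000)
p' = p + v·dt = (-1.4200, -2.6200, -1.9360)
v' = v + a·dt = (-1.5160, -1.5380, -1.6360)

p' = (-1.4200, -2.6200, -1.9360)
q' = (0.0359, -0.0279, 0.0559, 0.9974)
v' = (-1.5160, -1.5380, -1.6360)
ω' = (1.3975, 0.6670, -0.8838)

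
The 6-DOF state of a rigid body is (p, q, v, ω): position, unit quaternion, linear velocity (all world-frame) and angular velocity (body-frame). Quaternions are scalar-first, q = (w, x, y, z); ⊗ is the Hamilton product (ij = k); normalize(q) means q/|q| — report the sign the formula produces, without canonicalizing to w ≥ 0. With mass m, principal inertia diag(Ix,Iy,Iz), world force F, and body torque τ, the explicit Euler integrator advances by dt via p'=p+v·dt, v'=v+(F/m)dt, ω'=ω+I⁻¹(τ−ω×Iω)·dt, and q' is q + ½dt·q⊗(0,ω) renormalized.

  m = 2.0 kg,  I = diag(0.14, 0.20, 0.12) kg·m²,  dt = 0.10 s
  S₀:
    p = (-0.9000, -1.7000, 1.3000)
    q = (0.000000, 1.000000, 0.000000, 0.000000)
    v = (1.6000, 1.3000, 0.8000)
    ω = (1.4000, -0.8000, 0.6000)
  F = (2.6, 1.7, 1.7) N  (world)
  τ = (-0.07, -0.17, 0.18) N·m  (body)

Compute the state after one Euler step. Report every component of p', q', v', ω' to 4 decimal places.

p' = (-0.7400, -1.5700, 1.3800)
q' = (-0.0697, 0.9963, -0.0299, -0.0399)
v' = (1.7300, 1.3850, 0.8850)
ω' = (1.3226, -0.8934, 0.8060)

ω×(Iω) gyroscopic = (0.0384, 0.0168, -0.0672)
angular accel α = (-0.7743, -0.9340, 2.0600)
ω' = ω + α·dt = (1.3226, -0.8934, 0.8060)
q⊗(0,ω) = (-1.4000000, 0.0000000, -0.6000000, -0.8000000)
updated quaternion q' = (-0.0697, 0.9963, -0.0299, -0.0399)
a = (1.3000, 0.8500, 0.8500)
p + v·dt = (-0.7400, -1.5700, 1.3800)
v + (F/m)dt = (1.7300, 1.3850, 0.8850)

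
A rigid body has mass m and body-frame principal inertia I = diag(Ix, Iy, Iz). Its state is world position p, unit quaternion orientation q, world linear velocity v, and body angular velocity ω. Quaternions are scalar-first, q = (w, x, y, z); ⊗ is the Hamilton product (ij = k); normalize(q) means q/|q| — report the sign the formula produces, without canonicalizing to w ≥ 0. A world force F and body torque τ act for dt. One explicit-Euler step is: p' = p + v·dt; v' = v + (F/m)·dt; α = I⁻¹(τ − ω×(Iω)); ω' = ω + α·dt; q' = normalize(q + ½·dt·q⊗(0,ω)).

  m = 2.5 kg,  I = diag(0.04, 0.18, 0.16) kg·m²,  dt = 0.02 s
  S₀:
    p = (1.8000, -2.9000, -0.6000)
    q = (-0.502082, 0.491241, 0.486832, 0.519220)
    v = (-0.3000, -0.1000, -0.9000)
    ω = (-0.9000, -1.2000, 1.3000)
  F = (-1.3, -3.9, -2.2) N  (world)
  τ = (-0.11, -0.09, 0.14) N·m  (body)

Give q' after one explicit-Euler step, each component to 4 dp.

q' = (-0.4985, 0.5082, 0.4817, 0.5111)

Hamilton product q⊗(0,ω) = (0.3513293, 1.7078194, -0.5034129, -0.8040470)
updated quaternion q' = (-0.4985, 0.5082, 0.4817, 0.5111)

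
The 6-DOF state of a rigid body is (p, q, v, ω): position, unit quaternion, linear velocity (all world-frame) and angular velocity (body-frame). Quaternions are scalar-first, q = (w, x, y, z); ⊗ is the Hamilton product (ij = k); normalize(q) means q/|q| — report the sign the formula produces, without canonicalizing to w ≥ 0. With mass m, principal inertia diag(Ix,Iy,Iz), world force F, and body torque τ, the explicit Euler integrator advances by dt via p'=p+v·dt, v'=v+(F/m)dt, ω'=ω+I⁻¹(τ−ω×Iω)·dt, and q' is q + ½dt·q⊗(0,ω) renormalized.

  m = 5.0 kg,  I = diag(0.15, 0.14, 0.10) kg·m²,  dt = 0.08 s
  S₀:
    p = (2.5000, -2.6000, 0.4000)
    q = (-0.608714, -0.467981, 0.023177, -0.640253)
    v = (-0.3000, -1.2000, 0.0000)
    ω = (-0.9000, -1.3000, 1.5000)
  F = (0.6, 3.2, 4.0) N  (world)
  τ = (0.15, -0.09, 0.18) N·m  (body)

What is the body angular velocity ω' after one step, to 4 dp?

α = I⁻¹(τ − ω×Iω) = (0.4800, -0.1607, 1.9170)
ω + α·dt = (-0.8616, -1.3129, 1.6534)

ω' = (-0.8616, -1.3129, 1.6534)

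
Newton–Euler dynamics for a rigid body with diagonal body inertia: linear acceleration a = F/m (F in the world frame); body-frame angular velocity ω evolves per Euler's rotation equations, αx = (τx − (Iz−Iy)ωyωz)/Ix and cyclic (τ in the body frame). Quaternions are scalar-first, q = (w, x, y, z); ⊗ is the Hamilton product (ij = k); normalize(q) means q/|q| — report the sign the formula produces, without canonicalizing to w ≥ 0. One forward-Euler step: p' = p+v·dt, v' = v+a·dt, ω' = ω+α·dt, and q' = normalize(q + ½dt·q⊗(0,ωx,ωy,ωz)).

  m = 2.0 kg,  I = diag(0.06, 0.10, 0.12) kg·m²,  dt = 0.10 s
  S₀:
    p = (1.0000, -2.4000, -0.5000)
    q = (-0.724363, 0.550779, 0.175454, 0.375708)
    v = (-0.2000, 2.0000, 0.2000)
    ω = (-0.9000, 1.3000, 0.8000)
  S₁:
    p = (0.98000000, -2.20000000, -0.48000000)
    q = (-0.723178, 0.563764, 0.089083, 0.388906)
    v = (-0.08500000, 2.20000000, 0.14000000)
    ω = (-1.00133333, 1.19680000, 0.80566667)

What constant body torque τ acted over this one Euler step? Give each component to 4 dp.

ω₁ − ω₀ = (-0.10133333, -0.10320000, 0.00566667)
precession coupling = (0.0208, 0.0432, -0.0468)
applied torque τ = (-0.0400, -0.0600, -0.0400)

τ = (-0.0400, -0.0600, -0.0400)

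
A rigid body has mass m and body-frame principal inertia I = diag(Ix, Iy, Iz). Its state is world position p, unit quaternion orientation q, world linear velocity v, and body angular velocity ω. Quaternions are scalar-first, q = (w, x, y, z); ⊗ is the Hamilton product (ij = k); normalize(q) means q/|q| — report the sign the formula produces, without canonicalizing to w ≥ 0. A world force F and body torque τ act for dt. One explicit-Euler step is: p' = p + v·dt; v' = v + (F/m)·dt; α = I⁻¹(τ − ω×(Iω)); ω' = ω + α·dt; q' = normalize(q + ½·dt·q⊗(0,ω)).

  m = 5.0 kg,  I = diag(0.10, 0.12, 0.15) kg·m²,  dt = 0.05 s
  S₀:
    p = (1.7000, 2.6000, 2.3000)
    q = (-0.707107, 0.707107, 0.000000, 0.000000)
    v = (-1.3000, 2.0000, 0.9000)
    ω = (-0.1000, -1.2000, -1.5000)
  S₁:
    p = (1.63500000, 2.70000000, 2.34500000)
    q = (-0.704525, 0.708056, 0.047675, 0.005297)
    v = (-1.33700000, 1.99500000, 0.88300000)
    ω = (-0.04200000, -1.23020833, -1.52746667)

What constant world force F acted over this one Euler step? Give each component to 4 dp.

Δv = v₁−v₀ = (-0.03700000, -0.00500000, -0.01700000)
F = m·Δv/dt = (-3.7000, -0.5000, -1.7000)

F = (-3.7000, -0.5000, -1.7000)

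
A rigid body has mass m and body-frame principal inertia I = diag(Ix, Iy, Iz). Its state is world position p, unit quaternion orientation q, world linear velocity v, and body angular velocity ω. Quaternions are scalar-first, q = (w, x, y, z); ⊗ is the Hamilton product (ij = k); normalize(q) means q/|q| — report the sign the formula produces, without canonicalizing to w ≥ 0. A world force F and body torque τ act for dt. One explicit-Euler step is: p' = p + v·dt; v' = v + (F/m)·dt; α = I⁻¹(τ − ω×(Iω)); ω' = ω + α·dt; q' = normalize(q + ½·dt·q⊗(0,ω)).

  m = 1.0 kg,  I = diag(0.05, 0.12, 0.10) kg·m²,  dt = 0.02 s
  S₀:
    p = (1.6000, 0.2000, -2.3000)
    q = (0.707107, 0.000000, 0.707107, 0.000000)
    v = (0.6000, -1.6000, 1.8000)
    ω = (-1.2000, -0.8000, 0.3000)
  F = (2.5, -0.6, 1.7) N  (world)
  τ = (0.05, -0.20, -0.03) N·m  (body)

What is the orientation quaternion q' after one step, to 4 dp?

q⊗(0,ω) = (0.5656856, -0.6363963, -0.5656856, 1.0606605)
q' = normalize(q + ½dt·q⊗(0,ω)) = (0.7127, -0.0064, 0.7014, 0.0106)

q' = (0.7127, -0.0064, 0.7014, 0.0106)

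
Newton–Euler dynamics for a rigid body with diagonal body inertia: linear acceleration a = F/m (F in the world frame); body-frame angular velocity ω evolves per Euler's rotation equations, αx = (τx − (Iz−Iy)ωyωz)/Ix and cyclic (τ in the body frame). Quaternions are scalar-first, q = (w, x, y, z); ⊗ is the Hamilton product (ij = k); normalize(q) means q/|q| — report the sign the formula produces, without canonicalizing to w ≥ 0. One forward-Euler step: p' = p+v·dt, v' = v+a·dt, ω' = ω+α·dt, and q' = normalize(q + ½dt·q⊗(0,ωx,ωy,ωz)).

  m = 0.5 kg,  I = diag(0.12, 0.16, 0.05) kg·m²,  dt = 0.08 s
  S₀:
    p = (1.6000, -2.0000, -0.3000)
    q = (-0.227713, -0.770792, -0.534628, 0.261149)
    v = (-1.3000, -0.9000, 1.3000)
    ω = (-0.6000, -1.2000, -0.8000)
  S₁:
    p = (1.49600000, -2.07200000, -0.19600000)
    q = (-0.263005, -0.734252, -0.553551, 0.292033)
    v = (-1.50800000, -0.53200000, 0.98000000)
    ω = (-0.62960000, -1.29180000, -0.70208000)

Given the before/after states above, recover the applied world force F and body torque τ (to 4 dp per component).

F = (-1.3000, 2.3000, -2.0000)
τ = (-0.1500, -0.1500, 0.0900)

velocity change Δv = (-0.20800000, 0.36800000, -0.32000000)
m·(v₁−v₀)/dt = (-1.3000, 2.3000, -2.0000)
Δω = ω₁−ω₀ = (-0.02960000, -0.09180000, 0.09792000)
applied torque τ = (-0.1500, -0.1500, 0.0900)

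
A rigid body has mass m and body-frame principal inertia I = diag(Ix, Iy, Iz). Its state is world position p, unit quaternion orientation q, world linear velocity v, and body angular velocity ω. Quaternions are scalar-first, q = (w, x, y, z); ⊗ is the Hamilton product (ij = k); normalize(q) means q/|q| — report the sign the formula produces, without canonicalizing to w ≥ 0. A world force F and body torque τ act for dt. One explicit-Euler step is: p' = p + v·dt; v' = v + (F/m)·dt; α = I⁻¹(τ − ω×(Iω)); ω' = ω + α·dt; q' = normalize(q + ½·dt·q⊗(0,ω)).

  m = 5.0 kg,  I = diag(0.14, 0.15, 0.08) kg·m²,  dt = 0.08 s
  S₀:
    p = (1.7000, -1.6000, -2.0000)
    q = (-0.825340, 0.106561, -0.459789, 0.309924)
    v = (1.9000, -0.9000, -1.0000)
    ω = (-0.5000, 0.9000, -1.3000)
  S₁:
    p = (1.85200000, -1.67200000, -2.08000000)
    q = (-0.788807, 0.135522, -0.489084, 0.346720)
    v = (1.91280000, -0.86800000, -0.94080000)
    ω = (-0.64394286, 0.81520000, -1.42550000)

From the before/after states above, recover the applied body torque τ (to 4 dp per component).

rate change Δω = (-0.14394286, -0.08480000, -0.12550000)
I·α + gyro = (-0.1700, -0.1200, -0.1300)

τ = (-0.1700, -0.1200, -0.1300)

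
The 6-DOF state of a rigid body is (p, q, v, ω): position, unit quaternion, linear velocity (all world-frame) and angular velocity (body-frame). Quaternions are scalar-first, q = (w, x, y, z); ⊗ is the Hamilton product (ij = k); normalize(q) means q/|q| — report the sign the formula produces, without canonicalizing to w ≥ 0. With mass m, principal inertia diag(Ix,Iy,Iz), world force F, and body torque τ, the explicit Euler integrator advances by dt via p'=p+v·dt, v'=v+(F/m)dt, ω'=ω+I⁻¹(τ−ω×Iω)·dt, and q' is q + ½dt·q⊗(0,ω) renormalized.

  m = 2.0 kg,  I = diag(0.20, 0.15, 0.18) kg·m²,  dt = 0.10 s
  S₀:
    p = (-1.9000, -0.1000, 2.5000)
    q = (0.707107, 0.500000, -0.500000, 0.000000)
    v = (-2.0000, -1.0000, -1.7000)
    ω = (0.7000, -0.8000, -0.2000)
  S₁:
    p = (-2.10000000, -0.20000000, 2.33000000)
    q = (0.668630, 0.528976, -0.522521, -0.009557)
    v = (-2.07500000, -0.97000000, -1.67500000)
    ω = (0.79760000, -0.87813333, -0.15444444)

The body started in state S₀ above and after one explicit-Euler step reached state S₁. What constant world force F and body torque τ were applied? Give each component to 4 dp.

F = (-1.5000, 0.6000, 0.5000)
τ = (0.2000, -0.1200, 0.1100)

Δω = ω₁−ω₀ = (0.09760000, -0.07813333, 0.04555556)
ω₀×(Iω₀) = (0.0048, -0.0028, 0.0280)
I·α + gyro = (0.2000, -0.1200, 0.1100)
v₁ − v₀ = (-0.07500000, 0.03000000, 0.02500000)
applied force F = (-1.5000, 0.6000, 0.5000)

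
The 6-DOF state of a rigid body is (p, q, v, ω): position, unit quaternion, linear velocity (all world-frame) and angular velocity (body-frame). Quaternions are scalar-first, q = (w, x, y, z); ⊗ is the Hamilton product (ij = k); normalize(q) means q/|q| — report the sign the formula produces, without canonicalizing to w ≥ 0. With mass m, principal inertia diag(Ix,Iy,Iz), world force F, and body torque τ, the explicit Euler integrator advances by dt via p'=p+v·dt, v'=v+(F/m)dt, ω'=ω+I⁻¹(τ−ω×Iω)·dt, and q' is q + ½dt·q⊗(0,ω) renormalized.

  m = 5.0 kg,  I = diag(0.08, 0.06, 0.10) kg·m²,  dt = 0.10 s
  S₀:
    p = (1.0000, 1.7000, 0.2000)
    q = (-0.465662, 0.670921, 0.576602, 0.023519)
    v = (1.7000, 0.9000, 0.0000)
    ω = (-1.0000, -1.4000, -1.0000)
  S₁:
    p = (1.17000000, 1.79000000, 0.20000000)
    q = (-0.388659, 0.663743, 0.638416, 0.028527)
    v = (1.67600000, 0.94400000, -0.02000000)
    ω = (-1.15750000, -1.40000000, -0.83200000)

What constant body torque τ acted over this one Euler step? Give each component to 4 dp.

rate change Δω = (-0.15750000, 0.00000000, 0.16800000)
ω₀×(Iω₀) = (0.0560, -0.0200, -0.0280)
τ = I·(Δω/dt) + ω₀×(Iω₀) = (-0.0700, -0.0200, 0.1400)

τ = (-0.0700, -0.0200, 0.1400)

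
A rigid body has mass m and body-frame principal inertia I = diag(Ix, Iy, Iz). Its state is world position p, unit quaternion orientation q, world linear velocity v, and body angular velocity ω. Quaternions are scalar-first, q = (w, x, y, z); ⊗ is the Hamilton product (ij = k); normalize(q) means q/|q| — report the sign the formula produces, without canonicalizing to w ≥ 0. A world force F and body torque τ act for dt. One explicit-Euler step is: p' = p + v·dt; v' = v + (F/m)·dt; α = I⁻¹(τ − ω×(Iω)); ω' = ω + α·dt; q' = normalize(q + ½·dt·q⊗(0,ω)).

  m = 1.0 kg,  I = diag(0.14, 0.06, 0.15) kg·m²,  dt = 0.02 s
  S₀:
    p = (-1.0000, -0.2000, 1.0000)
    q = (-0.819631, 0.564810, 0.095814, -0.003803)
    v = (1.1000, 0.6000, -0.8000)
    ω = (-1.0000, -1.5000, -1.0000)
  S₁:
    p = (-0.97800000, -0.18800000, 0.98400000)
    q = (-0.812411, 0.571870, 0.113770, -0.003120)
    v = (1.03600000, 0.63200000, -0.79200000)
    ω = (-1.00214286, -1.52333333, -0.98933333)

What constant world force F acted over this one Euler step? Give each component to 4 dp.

F = (-3.2000, 1.6000, 0.4000)

Δv = v₁−v₀ = (-0.06400000, 0.03200000, 0.00800000)
F = m·Δv/dt = (-3.2000, 1.6000, 0.4000)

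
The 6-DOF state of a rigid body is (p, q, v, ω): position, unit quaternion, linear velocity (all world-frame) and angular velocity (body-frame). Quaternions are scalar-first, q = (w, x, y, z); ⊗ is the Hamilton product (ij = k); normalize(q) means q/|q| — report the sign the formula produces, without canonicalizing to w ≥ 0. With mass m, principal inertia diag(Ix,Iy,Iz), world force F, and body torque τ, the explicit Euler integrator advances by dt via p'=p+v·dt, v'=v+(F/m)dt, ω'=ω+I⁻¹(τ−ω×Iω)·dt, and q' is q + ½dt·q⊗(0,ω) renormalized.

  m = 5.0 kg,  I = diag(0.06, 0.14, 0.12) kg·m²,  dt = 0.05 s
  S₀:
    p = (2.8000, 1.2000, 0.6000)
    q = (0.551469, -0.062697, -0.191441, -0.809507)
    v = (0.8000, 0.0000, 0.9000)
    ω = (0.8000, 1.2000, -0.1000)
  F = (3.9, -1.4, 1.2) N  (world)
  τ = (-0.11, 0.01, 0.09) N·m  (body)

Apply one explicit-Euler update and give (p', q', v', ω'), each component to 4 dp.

new position p' = (2.8400, 1.2000, 0.6450)
v' = v + a·dt = (0.8390, -0.0140, 0.9120)
gyro term ω×Iω = (0.0024, 0.0048, 0.0768)
(τ − ω×Iω)/I = (-1.8733, 0.0371, 0.1100)
ω' = ω + α·dt = (0.7063, 1.2019, -0.0945)
q⊗(0,ω) = (0.1989361, 1.4317277, 0.0078875, 0.0227695)
q + ½dt·q⊗(0,ω), renormalized = (0.5561, -0.0269, -0.1911, -0.8084)

p' = (2.8400, 1.2000, 0.6450)
q' = (0.5561, -0.0269, -0.1911, -0.8084)
v' = (0.8390, -0.0140, 0.9120)
ω' = (0.7063, 1.2019, -0.0945)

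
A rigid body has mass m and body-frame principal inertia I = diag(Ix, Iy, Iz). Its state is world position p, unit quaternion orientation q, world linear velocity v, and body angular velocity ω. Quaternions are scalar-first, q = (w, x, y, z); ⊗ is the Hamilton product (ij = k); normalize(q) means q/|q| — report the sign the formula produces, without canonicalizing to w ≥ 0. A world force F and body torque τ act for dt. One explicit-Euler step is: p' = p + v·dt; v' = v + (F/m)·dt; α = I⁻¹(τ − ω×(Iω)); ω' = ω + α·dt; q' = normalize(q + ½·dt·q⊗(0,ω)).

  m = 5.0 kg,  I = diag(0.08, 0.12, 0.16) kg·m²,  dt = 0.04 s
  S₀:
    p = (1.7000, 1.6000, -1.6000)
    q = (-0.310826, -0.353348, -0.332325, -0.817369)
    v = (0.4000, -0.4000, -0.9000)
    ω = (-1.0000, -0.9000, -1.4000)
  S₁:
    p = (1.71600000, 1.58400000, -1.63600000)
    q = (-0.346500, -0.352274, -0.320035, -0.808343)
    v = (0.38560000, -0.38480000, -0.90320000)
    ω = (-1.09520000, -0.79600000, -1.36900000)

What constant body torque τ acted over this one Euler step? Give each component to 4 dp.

Δω = ω₁−ω₀ = (-0.09520000, 0.10400000, 0.03100000)
τ = I·(Δω/dt) + ω₀×(Iω₀) = (-0.1400, 0.2000, 0.1600)

τ = (-0.1400, 0.2000, 0.1600)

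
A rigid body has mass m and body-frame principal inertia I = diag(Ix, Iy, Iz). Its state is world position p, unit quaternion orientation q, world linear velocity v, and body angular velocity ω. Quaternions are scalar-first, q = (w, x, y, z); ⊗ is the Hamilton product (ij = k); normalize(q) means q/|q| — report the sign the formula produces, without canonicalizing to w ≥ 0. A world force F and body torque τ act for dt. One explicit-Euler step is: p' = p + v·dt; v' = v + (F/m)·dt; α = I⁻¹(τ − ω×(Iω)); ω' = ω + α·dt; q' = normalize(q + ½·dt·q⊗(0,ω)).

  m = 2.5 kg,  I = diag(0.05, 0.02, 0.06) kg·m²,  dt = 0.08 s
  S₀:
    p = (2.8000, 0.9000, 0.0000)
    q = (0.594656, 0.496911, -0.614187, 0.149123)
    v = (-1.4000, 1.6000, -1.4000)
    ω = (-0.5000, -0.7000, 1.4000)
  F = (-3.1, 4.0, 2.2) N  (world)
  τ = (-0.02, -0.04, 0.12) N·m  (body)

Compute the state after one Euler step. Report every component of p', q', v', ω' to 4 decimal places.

ω×(Iω) gyroscopic = (-0.0392, 0.0070, -0.0105)
(τ − ω×Iω)/I = (0.3840, -2.3500, 2.1750)
ω + α·dt = (-0.4693, -0.8880, 1.5740)
q⊗(0,ω) = (-0.3902476, -1.0528037, -1.1864961, 0.1775872)
q + ½dt·q⊗(0,ω), renormalized = (0.5778, 0.4538, -0.6602, 0.1559)
a = F/m = (-1.2400, 1.6000, 0.8800)
p + v·dt = (2.6880, 1.0280, -0.1120)
v + (F/m)dt = (-1.4992, 1.7280, -1.3296)

p' = (2.6880, 1.0280, -0.1120)
q' = (0.5778, 0.4538, -0.6602, 0.1559)
v' = (-1.4992, 1.7280, -1.3296)
ω' = (-0.4693, -0.8880, 1.5740)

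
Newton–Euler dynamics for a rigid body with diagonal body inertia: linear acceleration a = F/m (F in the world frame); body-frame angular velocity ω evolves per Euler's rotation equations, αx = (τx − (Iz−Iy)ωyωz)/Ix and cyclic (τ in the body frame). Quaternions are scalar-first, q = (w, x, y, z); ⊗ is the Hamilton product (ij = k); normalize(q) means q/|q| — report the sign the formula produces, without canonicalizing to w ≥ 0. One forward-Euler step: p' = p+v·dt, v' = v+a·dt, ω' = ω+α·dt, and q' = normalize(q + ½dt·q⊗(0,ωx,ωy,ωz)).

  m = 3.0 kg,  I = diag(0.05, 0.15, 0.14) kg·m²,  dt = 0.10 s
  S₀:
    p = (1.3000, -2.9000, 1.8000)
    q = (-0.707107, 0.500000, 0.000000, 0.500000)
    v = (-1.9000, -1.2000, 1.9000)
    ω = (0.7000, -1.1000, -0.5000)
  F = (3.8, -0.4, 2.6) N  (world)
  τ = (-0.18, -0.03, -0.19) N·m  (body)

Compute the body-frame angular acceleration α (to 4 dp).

α = (-3.4900, -0.4100, -0.8071)

precession coupling ω×(Iω) = (-0.0055, 0.0315, -0.0770)
angular accel α = (-3.4900, -0.4100, -0.8071)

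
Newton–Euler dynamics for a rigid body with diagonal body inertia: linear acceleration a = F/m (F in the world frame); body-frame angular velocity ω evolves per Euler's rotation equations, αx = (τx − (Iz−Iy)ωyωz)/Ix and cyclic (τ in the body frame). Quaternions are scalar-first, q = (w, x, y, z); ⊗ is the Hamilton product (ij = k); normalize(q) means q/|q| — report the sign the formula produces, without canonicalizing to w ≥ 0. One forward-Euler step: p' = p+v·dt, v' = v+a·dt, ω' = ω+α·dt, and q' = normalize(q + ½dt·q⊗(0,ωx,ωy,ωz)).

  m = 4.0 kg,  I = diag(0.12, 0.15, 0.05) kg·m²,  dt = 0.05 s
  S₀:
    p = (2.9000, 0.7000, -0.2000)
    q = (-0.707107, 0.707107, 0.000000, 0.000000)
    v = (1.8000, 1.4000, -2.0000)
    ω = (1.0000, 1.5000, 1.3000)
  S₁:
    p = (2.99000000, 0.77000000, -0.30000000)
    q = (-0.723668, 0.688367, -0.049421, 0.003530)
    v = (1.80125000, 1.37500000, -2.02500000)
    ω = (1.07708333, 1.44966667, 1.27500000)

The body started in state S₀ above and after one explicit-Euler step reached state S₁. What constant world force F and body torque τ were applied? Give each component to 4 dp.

F = (0.1000, -2.0000, -2.0000)
τ = (-0.0100, -0.0600, 0.0200)

v₁ − v₀ = (0.00125000, -0.02500000, -0.02500000)
m·(v₁−v₀)/dt = (0.1000, -2.0000, -2.0000)
rate change Δω = (0.07708333, -0.05033333, -0.02500000)
gyro term ω₀×Iω₀ = (-0.1950, 0.0910, 0.0450)
I·α + gyro = (-0.0100, -0.0600, 0.0200)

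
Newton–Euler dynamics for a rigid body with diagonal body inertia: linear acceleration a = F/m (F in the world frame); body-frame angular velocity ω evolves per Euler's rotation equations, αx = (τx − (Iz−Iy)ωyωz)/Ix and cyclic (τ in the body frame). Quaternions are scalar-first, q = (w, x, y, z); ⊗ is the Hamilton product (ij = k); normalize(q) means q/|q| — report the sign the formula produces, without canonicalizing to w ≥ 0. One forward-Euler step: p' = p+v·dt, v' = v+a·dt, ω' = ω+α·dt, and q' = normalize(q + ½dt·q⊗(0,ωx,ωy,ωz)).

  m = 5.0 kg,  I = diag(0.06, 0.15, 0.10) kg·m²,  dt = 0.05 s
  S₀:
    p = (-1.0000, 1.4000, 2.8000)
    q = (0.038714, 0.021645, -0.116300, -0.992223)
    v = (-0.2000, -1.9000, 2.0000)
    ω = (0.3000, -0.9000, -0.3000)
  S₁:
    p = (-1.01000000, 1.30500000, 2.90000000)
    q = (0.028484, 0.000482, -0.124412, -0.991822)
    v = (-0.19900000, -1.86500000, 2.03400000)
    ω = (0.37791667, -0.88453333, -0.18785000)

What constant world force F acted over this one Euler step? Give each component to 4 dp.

Δv = v₁−v₀ = (0.00100000, 0.03500000, 0.03400000)
m·(v₁−v₀)/dt = (0.1000, 3.5000, 3.4000)

F = (0.1000, 3.5000, 3.4000)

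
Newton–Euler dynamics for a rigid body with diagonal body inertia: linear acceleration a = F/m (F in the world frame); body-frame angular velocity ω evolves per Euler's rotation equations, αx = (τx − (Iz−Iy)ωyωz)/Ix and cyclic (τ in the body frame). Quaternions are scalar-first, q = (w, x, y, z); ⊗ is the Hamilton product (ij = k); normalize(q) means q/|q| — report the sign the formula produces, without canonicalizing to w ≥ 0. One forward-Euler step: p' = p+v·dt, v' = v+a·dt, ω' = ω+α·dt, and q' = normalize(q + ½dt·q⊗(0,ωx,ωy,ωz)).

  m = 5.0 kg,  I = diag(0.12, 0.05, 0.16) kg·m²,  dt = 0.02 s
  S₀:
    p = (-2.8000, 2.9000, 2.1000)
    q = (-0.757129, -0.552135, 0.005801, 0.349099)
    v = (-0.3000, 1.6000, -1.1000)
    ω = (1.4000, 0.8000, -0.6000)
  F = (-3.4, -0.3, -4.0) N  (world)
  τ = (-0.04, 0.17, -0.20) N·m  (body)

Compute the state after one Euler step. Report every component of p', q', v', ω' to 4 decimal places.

p' = (-2.8060, 2.9320, 2.0780)
q' = (-0.7472, -0.5655, 0.0013, 0.3491)
v' = (-0.3136, 1.5988, -1.1160)
ω' = (1.4021, 0.8546, -0.6152)

p' = p + v·dt = (-2.8060, 2.9320, 2.0780)
v + (F/m)dt = (-0.3136, 1.5988, -1.1160)
(τ − ω×Iω)/I = (0.1067, 2.7280, -0.7600)
new body rate ω' = (1.4021, 0.8546, -0.6152)
q⊗(0,ω) = (0.9778076, -1.3427404, -0.4482456, 0.0044480)
q + ½dt·q⊗(0,ω), renormalized = (-0.7472, -0.5655, 0.0013, 0.3491)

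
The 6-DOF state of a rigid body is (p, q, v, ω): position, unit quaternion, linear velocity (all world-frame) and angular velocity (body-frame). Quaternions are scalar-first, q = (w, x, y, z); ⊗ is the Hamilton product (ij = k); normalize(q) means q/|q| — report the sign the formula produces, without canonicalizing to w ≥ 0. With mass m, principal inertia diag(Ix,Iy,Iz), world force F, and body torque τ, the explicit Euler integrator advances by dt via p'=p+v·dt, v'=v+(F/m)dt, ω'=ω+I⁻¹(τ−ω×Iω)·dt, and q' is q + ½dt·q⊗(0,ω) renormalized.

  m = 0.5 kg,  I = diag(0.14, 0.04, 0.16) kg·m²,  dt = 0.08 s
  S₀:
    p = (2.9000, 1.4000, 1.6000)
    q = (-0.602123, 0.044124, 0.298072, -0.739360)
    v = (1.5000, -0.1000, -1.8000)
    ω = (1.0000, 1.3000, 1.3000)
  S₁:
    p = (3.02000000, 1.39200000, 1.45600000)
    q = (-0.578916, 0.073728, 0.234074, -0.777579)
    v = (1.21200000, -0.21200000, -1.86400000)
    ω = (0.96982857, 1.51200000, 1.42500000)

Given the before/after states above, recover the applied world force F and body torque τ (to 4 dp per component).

F = (-1.8000, -0.7000, -0.4000)
τ = (0.1500, 0.0800, 0.1200)

v₁ − v₀ = (-0.28800000, -0.11200000, -0.06400000)
m·(v₁−v₀)/dt = (-1.8000, -0.7000, -0.4000)
rate change Δω = (-0.03017143, 0.21200000, 0.12500000)
gyro term ω₀×Iω₀ = (0.2028, -0.0260, -0.1300)
I·α + gyro = (0.1500, 0.0800, 0.1200)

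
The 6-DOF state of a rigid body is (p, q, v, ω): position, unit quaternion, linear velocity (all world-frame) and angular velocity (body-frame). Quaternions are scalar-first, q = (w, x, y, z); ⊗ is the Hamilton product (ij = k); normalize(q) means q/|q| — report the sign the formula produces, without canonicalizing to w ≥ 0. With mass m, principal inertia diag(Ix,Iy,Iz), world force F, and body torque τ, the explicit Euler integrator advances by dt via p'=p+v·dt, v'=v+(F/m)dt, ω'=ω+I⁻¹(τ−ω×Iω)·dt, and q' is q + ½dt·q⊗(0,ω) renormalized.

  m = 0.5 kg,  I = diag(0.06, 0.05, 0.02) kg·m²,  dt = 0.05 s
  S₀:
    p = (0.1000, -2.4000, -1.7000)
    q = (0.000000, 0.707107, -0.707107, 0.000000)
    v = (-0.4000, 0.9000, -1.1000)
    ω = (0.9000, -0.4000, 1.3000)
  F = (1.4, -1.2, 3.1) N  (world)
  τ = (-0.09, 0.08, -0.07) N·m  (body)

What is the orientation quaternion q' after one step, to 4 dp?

2q̇ = q⊗(0,ω) = (-0.9192391, -0.9192391, -0.9192391, 0.3535535)
updated quaternion q' = (-0.0230, 0.6836, -0.7295, 0.0088)

q' = (-0.0230, 0.6836, -0.7295, 0.0088)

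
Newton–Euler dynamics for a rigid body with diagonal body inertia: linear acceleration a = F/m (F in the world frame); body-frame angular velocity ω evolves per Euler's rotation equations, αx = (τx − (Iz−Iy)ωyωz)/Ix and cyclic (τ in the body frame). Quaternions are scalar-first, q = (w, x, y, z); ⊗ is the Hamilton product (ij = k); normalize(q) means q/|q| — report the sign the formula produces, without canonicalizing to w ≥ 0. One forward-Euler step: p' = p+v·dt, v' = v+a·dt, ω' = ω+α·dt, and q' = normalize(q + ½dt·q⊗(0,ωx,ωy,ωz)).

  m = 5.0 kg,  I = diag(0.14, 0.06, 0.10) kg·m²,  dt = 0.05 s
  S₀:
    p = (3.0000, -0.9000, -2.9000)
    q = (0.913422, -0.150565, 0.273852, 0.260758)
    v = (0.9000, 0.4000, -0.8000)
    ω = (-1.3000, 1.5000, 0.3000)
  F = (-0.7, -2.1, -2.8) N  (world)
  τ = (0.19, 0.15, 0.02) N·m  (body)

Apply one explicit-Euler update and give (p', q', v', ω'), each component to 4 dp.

p' = (3.0450, -0.8800, -2.9400)
q' = (0.8952, -0.1877, 0.3004, 0.2705)
v' = (0.8930, 0.3790, -0.8280)
ω' = (-1.2386, 1.6380, 0.2320)

a = F/m = (-0.1400, -0.4200, -0.5600)
p + v·dt = (3.0450, -0.8800, -2.9400)
v + (F/m)dt = (0.8930, 0.3790, -0.8280)
gyro term ω×Iω = (0.0180, -0.0156, 0.1560)
angular accel α = (1.2286, 2.7600, -1.3600)
ω' = ω + α·dt = (-1.2386, 1.6380, 0.2320)
2q̇ = q⊗(0,ω) = (-0.6847399, -1.4964300, 1.0763171, 0.4041867)
updated quaternion q' = (0.8952, -0.1877, 0.3004, 0.2705)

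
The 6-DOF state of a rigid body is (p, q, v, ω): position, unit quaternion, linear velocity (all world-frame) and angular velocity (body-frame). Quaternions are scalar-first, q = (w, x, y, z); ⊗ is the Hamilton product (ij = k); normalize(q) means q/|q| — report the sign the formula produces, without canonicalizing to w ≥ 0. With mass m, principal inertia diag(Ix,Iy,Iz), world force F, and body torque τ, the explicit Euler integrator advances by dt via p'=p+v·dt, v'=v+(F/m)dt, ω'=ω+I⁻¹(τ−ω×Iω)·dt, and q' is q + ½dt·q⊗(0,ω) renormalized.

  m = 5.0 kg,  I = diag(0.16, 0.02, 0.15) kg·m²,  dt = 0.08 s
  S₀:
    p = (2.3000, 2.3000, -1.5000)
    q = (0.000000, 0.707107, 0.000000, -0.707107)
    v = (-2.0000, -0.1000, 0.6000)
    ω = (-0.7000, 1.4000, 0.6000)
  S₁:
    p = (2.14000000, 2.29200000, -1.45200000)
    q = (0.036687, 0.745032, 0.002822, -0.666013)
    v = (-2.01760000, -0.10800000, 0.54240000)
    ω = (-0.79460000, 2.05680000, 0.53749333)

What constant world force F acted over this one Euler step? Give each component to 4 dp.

F = (-1.1000, -0.5000, -3.6000)

Δv = v₁−v₀ = (-0.01760000, -0.00800000, -0.05760000)
F = m·Δv/dt = (-1.1000, -0.5000, -3.6000)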